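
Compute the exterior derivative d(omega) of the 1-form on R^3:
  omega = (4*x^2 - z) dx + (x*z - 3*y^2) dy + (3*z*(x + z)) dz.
d(omega) = (z) dx ∧ dy + (3*z + 1) dx ∧ dz + (-x) dy ∧ dz

For a 1-form omega = sum_i f_i dx_i, the exterior derivative is
  d(omega) = sum_{i < j} (∂f_j/∂x_i - ∂f_i/∂x_j) dx_i ∧ dx_j.
  coefficient of dx ∧ dy: ∂f_2/∂x - ∂f_1/∂y = ∂(x*z - 3*y^2)/∂x - ∂(4*x^2 - z)/∂y = z
  coefficient of dx ∧ dz: ∂f_3/∂x - ∂f_1/∂z = ∂(3*z*(x + z))/∂x - ∂(4*x^2 - z)/∂z = 3*z + 1
  coefficient of dy ∧ dz: ∂f_3/∂y - ∂f_2/∂z = ∂(3*z*(x + z))/∂y - ∂(x*z - 3*y^2)/∂z = -x
Assembling: d(omega) = (z) dx ∧ dy + (3*z + 1) dx ∧ dz + (-x) dy ∧ dz.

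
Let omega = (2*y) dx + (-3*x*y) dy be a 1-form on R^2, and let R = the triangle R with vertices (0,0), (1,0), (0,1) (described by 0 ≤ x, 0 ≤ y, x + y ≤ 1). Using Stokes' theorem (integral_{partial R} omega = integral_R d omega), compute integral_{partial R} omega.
integral_(partial R) omega = -3/2

Stokes: integral_partial_R omega = integral_R d omega with d omega = (∂Q/∂x - ∂P/∂y) dx ∧ dy.
  ∂Q/∂x = -3*y
  ∂P/∂y = 2
  integrand = ∂Q/∂x - ∂P/∂y = -3*y - 2.
Integrating over R: integral_0^1 integral_0^{1-x} (-3*y - 2) dy dx = -3/2.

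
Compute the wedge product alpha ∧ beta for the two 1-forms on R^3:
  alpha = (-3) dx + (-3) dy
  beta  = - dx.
alpha ∧ beta = (-3) dx ∧ dy

Distribute the wedge, using dx_i ∧ dx_j = -dx_j ∧ dx_i and dx_i ∧ dx_i = 0. For each pair (i, j) with i < j, the coefficient of dx_i ∧ dx_j in alpha ∧ beta is (alpha_i * beta_j - alpha_j * beta_i). Collecting: alpha ∧ beta = (-3) dx ∧ dy.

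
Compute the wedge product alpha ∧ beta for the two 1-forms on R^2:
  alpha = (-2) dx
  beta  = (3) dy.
alpha ∧ beta = (-6) dx ∧ dy

Distribute the wedge, using dx_i ∧ dx_j = -dx_j ∧ dx_i and dx_i ∧ dx_i = 0. For each pair (i, j) with i < j, the coefficient of dx_i ∧ dx_j in alpha ∧ beta is (alpha_i * beta_j - alpha_j * beta_i). Collecting: alpha ∧ beta = (-6) dx ∧ dy.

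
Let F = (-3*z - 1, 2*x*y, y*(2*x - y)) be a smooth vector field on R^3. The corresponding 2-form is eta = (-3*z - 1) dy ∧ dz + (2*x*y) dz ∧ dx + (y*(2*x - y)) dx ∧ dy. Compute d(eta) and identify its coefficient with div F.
d(eta) = (2*x) dx ∧ dy ∧ dz; div F = 2*x

For a 2-form in R^3 of the form above, applying d gives a 3-form with coefficient ∂P/∂x + ∂Q/∂y + ∂R/∂z:
  ∂P/∂x = 0
  ∂Q/∂y = 2*x
  ∂R/∂z = 0
Sum = 2*x, which is exactly div F.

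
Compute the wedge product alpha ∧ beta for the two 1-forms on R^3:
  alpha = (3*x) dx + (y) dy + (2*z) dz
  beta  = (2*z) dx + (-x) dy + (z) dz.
alpha ∧ beta = (-3*x^2 - 2*y*z) dx ∧ dy + (z*(3*x - 4*z)) dx ∧ dz + (z*(2*x + y)) dy ∧ dz

Distribute the wedge, using dx_i ∧ dx_j = -dx_j ∧ dx_i and dx_i ∧ dx_i = 0. For each pair (i, j) with i < j, the coefficient of dx_i ∧ dx_j in alpha ∧ beta is (alpha_i * beta_j - alpha_j * beta_i). Collecting: alpha ∧ beta = (-3*x^2 - 2*y*z) dx ∧ dy + (z*(3*x - 4*z)) dx ∧ dz + (z*(2*x + y)) dy ∧ dz.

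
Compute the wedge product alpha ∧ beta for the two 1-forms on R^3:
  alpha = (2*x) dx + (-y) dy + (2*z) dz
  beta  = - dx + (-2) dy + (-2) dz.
alpha ∧ beta = (-4*x - y) dx ∧ dy + (-4*x + 2*z) dx ∧ dz + (2*y + 4*z) dy ∧ dz

Distribute the wedge, using dx_i ∧ dx_j = -dx_j ∧ dx_i and dx_i ∧ dx_i = 0. For each pair (i, j) with i < j, the coefficient of dx_i ∧ dx_j in alpha ∧ beta is (alpha_i * beta_j - alpha_j * beta_i). Collecting: alpha ∧ beta = (-4*x - y) dx ∧ dy + (-4*x + 2*z) dx ∧ dz + (2*y + 4*z) dy ∧ dz.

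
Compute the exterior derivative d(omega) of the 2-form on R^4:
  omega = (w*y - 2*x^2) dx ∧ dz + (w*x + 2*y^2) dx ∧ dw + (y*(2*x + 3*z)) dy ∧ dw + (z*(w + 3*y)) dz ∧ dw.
d(omega) = (-w) dx ∧ dy ∧ dz + (y) dx ∧ dz ∧ dw + (-2*y) dx ∧ dy ∧ dw + (-3*y + 3*z) dy ∧ dz ∧ dw

For a 2-form omega = sum_{i<j} g_{ij} dx_i ∧ dx_j, the exterior derivative is
  d(omega) = sum_{i<j} d(g_{ij}) ∧ dx_i ∧ dx_j = sum_{i<j, k} (∂g_{ij}/∂x_k) dx_k ∧ dx_i ∧ dx_j.
Expand each term, using dx_k ∧ dx_i ∧ dx_j = sgn(permutation) dx_{(a)} ∧ dx_{(b)} ∧ dx_{(c)} with (a < b < c) sorted:
  d(w*y - 2*x^2) includes (∂/∂y)(w*y - 2*x^2) dy = (w) dy, which multiplied by dx ∧ dz gives (-w) dx ∧ dy ∧ dz
  d(w*y - 2*x^2) includes (∂/∂w)(w*y - 2*x^2) dw = (y) dw, which multiplied by dx ∧ dz gives (y) dx ∧ dz ∧ dw
  d(w*x + 2*y^2) includes (∂/∂y)(w*x + 2*y^2) dy = (4*y) dy, which multiplied by dx ∧ dw gives (-4*y) dx ∧ dy ∧ dw
  d(y*(2*x + 3*z)) includes (∂/∂x)(y*(2*x + 3*z)) dx = (2*y) dx, which multiplied by dy ∧ dw gives (2*y) dx ∧ dy ∧ dw
  d(y*(2*x + 3*z)) includes (∂/∂z)(y*(2*x + 3*z)) dz = (3*y) dz, which multiplied by dy ∧ dw gives (-3*y) dy ∧ dz ∧ dw
  d(z*(w + 3*y)) includes (∂/∂y)(z*(w + 3*y)) dy = (3*z) dy, which multiplied by dz ∧ dw gives (3*z) dy ∧ dz ∧ dw
Collecting like 3-forms: d(omega) = (-w) dx ∧ dy ∧ dz + (y) dx ∧ dz ∧ dw + (-2*y) dx ∧ dy ∧ dw + (-3*y + 3*z) dy ∧ dz ∧ dw.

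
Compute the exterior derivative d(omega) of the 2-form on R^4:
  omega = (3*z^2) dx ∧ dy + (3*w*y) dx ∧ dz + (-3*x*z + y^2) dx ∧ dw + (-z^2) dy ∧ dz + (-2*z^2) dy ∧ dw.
d(omega) = (-3*w + 6*z) dx ∧ dy ∧ dz + (3*x + 3*y) dx ∧ dz ∧ dw + (-2*y) dx ∧ dy ∧ dw + (4*z) dy ∧ dz ∧ dw

For a 2-form omega = sum_{i<j} g_{ij} dx_i ∧ dx_j, the exterior derivative is
  d(omega) = sum_{i<j} d(g_{ij}) ∧ dx_i ∧ dx_j = sum_{i<j, k} (∂g_{ij}/∂x_k) dx_k ∧ dx_i ∧ dx_j.
Expand each term, using dx_k ∧ dx_i ∧ dx_j = sgn(permutation) dx_{(a)} ∧ dx_{(b)} ∧ dx_{(c)} with (a < b < c) sorted:
  d(3*z^2) includes (∂/∂z)(3*z^2) dz = (6*z) dz, which multiplied by dx ∧ dy gives (6*z) dx ∧ dy ∧ dz
  d(3*w*y) includes (∂/∂y)(3*w*y) dy = (3*w) dy, which multiplied by dx ∧ dz gives (-3*w) dx ∧ dy ∧ dz
  d(3*w*y) includes (∂/∂w)(3*w*y) dw = (3*y) dw, which multiplied by dx ∧ dz gives (3*y) dx ∧ dz ∧ dw
  d(-3*x*z + y^2) includes (∂/∂y)(-3*x*z + y^2) dy = (2*y) dy, which multiplied by dx ∧ dw gives (-2*y) dx ∧ dy ∧ dw
  d(-3*x*z + y^2) includes (∂/∂z)(-3*x*z + y^2) dz = (-3*x) dz, which multiplied by dx ∧ dw gives (3*x) dx ∧ dz ∧ dw
  d(-2*z^2) includes (∂/∂z)(-2*z^2) dz = (-4*z) dz, which multiplied by dy ∧ dw gives (4*z) dy ∧ dz ∧ dw
Collecting like 3-forms: d(omega) = (-3*w + 6*z) dx ∧ dy ∧ dz + (3*x + 3*y) dx ∧ dz ∧ dw + (-2*y) dx ∧ dy ∧ dw + (4*z) dy ∧ dz ∧ dw.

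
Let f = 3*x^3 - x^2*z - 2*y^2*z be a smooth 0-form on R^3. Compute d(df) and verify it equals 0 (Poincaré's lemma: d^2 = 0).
d(df) = 0

Step 1: df = sum_i (∂f/∂x_i) dx_i = (x*(9*x - 2*z)) dx + (-4*y*z) dy + (-x^2 - 2*y^2) dz.
Step 2: Apply d again. Using the 1-form formula, the coefficient of dx ∧ dy in d(df) is ∂^2 f/∂x ∂y - ∂^2 f/∂y ∂x = (0) - (0) = 0 (equality of mixed partials for smooth f).
Similarly for dx ∧ dz and dy ∧ dz — all coefficients vanish. So d(df) = 0.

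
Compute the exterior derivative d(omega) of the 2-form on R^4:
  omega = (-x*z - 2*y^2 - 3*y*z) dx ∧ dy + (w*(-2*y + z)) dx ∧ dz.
d(omega) = (2*w - x - 3*y) dx ∧ dy ∧ dz + (-2*y + z) dx ∧ dz ∧ dw

For a 2-form omega = sum_{i<j} g_{ij} dx_i ∧ dx_j, the exterior derivative is
  d(omega) = sum_{i<j} d(g_{ij}) ∧ dx_i ∧ dx_j = sum_{i<j, k} (∂g_{ij}/∂x_k) dx_k ∧ dx_i ∧ dx_j.
Expand each term, using dx_k ∧ dx_i ∧ dx_j = sgn(permutation) dx_{(a)} ∧ dx_{(b)} ∧ dx_{(c)} with (a < b < c) sorted:
  d(-x*z - 2*y^2 - 3*y*z) includes (∂/∂z)(-x*z - 2*y^2 - 3*y*z) dz = (-x - 3*y) dz, which multiplied by dx ∧ dy gives (-x - 3*y) dx ∧ dy ∧ dz
  d(w*(-2*y + z)) includes (∂/∂y)(w*(-2*y + z)) dy = (-2*w) dy, which multiplied by dx ∧ dz gives (2*w) dx ∧ dy ∧ dz
  d(w*(-2*y + z)) includes (∂/∂w)(w*(-2*y + z)) dw = (-2*y + z) dw, which multiplied by dx ∧ dz gives (-2*y + z) dx ∧ dz ∧ dw
Collecting like 3-forms: d(omega) = (2*w - x - 3*y) dx ∧ dy ∧ dz + (-2*y + z) dx ∧ dz ∧ dw.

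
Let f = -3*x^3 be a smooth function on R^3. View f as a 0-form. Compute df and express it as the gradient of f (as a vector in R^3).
df = (-9*x^2) dx + (0) dy + (0) dz; grad f = (-9*x^2, 0, 0)

For a 0-form f, d f = (∂f/∂x) dx + (∂f/∂y) dy + (∂f/∂z) dz. The components of the vector representation are exactly the entries of grad f in Cartesian coordinates:
  ∂f/∂x = -9*x^2
  ∂f/∂y = 0
  ∂f/∂z = 0.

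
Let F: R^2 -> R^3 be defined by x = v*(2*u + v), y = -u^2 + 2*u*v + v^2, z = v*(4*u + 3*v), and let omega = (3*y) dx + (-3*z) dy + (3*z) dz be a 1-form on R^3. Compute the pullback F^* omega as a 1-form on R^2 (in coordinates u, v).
F^* omega = (6*v*(3*u^2 + 9*u*v + 4*v^2)) du + (-6*u^3 + 30*u^2*v + 84*u*v^2 + 42*v^3) dv

Using F^*(f dg) = (f ∘ F) d(g ∘ F), substitute each coordinate x_i by F_i(u, v) in f_i, and replace dx_i by d F_i = (∂F_i/∂u) du + (∂F_i/∂v) dv.
  For the x component: f_1(F) = -3*u^2 + 6*u*v + 3*v^2; d F_1 = (2*v) du + (2*u + 2*v) dv
  For the y component: f_2(F) = 3*v*(-4*u - 3*v); d F_2 = (-2*u + 2*v) du + (2*u + 2*v) dv
  For the z component: f_3(F) = 3*v*(4*u + 3*v); d F_3 = (4*v) du + (4*u + 6*v) dv
Combining and collecting du, dv coefficients:
  coeff of du: 6*v*(3*u^2 + 9*u*v + 4*v^2)
  coeff of dv: -6*u^3 + 30*u^2*v + 84*u*v^2 + 42*v^3
F^* omega = (6*v*(3*u^2 + 9*u*v + 4*v^2)) du + (-6*u^3 + 30*u^2*v + 84*u*v^2 + 42*v^3) dv.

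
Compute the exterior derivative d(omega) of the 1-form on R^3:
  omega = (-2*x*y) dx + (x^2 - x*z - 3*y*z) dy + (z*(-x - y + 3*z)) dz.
d(omega) = (4*x - z) dx ∧ dy + (-z) dx ∧ dz + (x + 3*y - z) dy ∧ dz

For a 1-form omega = sum_i f_i dx_i, the exterior derivative is
  d(omega) = sum_{i < j} (∂f_j/∂x_i - ∂f_i/∂x_j) dx_i ∧ dx_j.
  coefficient of dx ∧ dy: ∂f_2/∂x - ∂f_1/∂y = ∂(x^2 - x*z - 3*y*z)/∂x - ∂(-2*x*y)/∂y = 4*x - z
  coefficient of dx ∧ dz: ∂f_3/∂x - ∂f_1/∂z = ∂(z*(-x - y + 3*z))/∂x - ∂(-2*x*y)/∂z = -z
  coefficient of dy ∧ dz: ∂f_3/∂y - ∂f_2/∂z = ∂(z*(-x - y + 3*z))/∂y - ∂(x^2 - x*z - 3*y*z)/∂z = x + 3*y - z
Assembling: d(omega) = (4*x - z) dx ∧ dy + (-z) dx ∧ dz + (x + 3*y - z) dy ∧ dz.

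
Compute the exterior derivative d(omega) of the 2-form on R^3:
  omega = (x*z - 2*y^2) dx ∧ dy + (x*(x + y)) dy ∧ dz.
d(omega) = (3*x + y) dx ∧ dy ∧ dz

For a 2-form omega = sum_{i<j} g_{ij} dx_i ∧ dx_j, the exterior derivative is
  d(omega) = sum_{i<j} d(g_{ij}) ∧ dx_i ∧ dx_j = sum_{i<j, k} (∂g_{ij}/∂x_k) dx_k ∧ dx_i ∧ dx_j.
Expand each term, using dx_k ∧ dx_i ∧ dx_j = sgn(permutation) dx_{(a)} ∧ dx_{(b)} ∧ dx_{(c)} with (a < b < c) sorted:
  d(x*z - 2*y^2) includes (∂/∂z)(x*z - 2*y^2) dz = (x) dz, which multiplied by dx ∧ dy gives (x) dx ∧ dy ∧ dz
  d(x*(x + y)) includes (∂/∂x)(x*(x + y)) dx = (2*x + y) dx, which multiplied by dy ∧ dz gives (2*x + y) dx ∧ dy ∧ dz
Collecting like 3-forms: d(omega) = (3*x + y) dx ∧ dy ∧ dz.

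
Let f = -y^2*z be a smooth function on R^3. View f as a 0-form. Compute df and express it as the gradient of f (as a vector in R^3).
df = (0) dx + (-2*y*z) dy + (-y^2) dz; grad f = (0, -2*y*z, -y^2)

For a 0-form f, d f = (∂f/∂x) dx + (∂f/∂y) dy + (∂f/∂z) dz. The components of the vector representation are exactly the entries of grad f in Cartesian coordinates:
  ∂f/∂x = 0
  ∂f/∂y = -2*y*z
  ∂f/∂z = -y^2.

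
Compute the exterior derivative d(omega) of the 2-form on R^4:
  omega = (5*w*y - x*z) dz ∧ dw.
d(omega) = (-z) dx ∧ dz ∧ dw + (5*w) dy ∧ dz ∧ dw

For a 2-form omega = sum_{i<j} g_{ij} dx_i ∧ dx_j, the exterior derivative is
  d(omega) = sum_{i<j} d(g_{ij}) ∧ dx_i ∧ dx_j = sum_{i<j, k} (∂g_{ij}/∂x_k) dx_k ∧ dx_i ∧ dx_j.
Expand each term, using dx_k ∧ dx_i ∧ dx_j = sgn(permutation) dx_{(a)} ∧ dx_{(b)} ∧ dx_{(c)} with (a < b < c) sorted:
  d(5*w*y - x*z) includes (∂/∂x)(5*w*y - x*z) dx = (-z) dx, which multiplied by dz ∧ dw gives (-z) dx ∧ dz ∧ dw
  d(5*w*y - x*z) includes (∂/∂y)(5*w*y - x*z) dy = (5*w) dy, which multiplied by dz ∧ dw gives (5*w) dy ∧ dz ∧ dw
Collecting like 3-forms: d(omega) = (-z) dx ∧ dz ∧ dw + (5*w) dy ∧ dz ∧ dw.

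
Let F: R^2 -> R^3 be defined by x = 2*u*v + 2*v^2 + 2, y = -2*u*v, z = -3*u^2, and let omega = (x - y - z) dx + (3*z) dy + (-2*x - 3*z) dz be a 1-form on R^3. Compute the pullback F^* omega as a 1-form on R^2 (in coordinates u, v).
F^* omega = (-54*u^3 + 48*u^2*v + 32*u*v^2 + 24*u + 4*v^3 + 4*v) du + (24*u^3 + 20*u^2*v + 20*u*v^2 + 4*u + 8*v^3 + 8*v) dv

Using F^*(f dg) = (f ∘ F) d(g ∘ F), substitute each coordinate x_i by F_i(u, v) in f_i, and replace dx_i by d F_i = (∂F_i/∂u) du + (∂F_i/∂v) dv.
  For the x component: f_1(F) = 3*u^2 + 4*u*v + 2*v^2 + 2; d F_1 = (2*v) du + (2*u + 4*v) dv
  For the y component: f_2(F) = -9*u^2; d F_2 = (-2*v) du + (-2*u) dv
  For the z component: f_3(F) = 9*u^2 - 4*u*v - 4*v^2 - 4; d F_3 = (-6*u) du + (0) dv
Combining and collecting du, dv coefficients:
  coeff of du: -54*u^3 + 48*u^2*v + 32*u*v^2 + 24*u + 4*v^3 + 4*v
  coeff of dv: 24*u^3 + 20*u^2*v + 20*u*v^2 + 4*u + 8*v^3 + 8*v
F^* omega = (-54*u^3 + 48*u^2*v + 32*u*v^2 + 24*u + 4*v^3 + 4*v) du + (24*u^3 + 20*u^2*v + 20*u*v^2 + 4*u + 8*v^3 + 8*v) dv.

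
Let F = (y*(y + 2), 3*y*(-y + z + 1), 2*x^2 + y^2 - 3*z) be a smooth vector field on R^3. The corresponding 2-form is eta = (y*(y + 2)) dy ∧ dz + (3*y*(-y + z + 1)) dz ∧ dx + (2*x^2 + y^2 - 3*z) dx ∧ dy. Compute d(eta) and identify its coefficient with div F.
d(eta) = (-6*y + 3*z) dx ∧ dy ∧ dz; div F = -6*y + 3*z

For a 2-form in R^3 of the form above, applying d gives a 3-form with coefficient ∂P/∂x + ∂Q/∂y + ∂R/∂z:
  ∂P/∂x = 0
  ∂Q/∂y = -6*y + 3*z + 3
  ∂R/∂z = -3
Sum = -6*y + 3*z, which is exactly div F.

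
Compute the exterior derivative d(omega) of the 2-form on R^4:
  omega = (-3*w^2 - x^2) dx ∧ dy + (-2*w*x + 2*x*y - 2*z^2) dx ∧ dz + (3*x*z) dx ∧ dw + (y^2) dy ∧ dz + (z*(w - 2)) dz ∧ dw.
d(omega) = (-6*w) dx ∧ dy ∧ dw + (-2*x) dx ∧ dy ∧ dz + (-5*x) dx ∧ dz ∧ dw

For a 2-form omega = sum_{i<j} g_{ij} dx_i ∧ dx_j, the exterior derivative is
  d(omega) = sum_{i<j} d(g_{ij}) ∧ dx_i ∧ dx_j = sum_{i<j, k} (∂g_{ij}/∂x_k) dx_k ∧ dx_i ∧ dx_j.
Expand each term, using dx_k ∧ dx_i ∧ dx_j = sgn(permutation) dx_{(a)} ∧ dx_{(b)} ∧ dx_{(c)} with (a < b < c) sorted:
  d(-3*w^2 - x^2) includes (∂/∂w)(-3*w^2 - x^2) dw = (-6*w) dw, which multiplied by dx ∧ dy gives (-6*w) dx ∧ dy ∧ dw
  d(-2*w*x + 2*x*y - 2*z^2) includes (∂/∂y)(-2*w*x + 2*x*y - 2*z^2) dy = (2*x) dy, which multiplied by dx ∧ dz gives (-2*x) dx ∧ dy ∧ dz
  d(-2*w*x + 2*x*y - 2*z^2) includes (∂/∂w)(-2*w*x + 2*x*y - 2*z^2) dw = (-2*x) dw, which multiplied by dx ∧ dz gives (-2*x) dx ∧ dz ∧ dw
  d(3*x*z) includes (∂/∂z)(3*x*z) dz = (3*x) dz, which multiplied by dx ∧ dw gives (-3*x) dx ∧ dz ∧ dw
Collecting like 3-forms: d(omega) = (-6*w) dx ∧ dy ∧ dw + (-2*x) dx ∧ dy ∧ dz + (-5*x) dx ∧ dz ∧ dw.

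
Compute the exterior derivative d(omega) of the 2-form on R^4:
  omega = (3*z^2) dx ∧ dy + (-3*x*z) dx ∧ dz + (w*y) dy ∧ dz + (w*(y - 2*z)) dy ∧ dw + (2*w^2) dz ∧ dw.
d(omega) = (6*z) dx ∧ dy ∧ dz + (2*w + y) dy ∧ dz ∧ dw

For a 2-form omega = sum_{i<j} g_{ij} dx_i ∧ dx_j, the exterior derivative is
  d(omega) = sum_{i<j} d(g_{ij}) ∧ dx_i ∧ dx_j = sum_{i<j, k} (∂g_{ij}/∂x_k) dx_k ∧ dx_i ∧ dx_j.
Expand each term, using dx_k ∧ dx_i ∧ dx_j = sgn(permutation) dx_{(a)} ∧ dx_{(b)} ∧ dx_{(c)} with (a < b < c) sorted:
  d(3*z^2) includes (∂/∂z)(3*z^2) dz = (6*z) dz, which multiplied by dx ∧ dy gives (6*z) dx ∧ dy ∧ dz
  d(w*y) includes (∂/∂w)(w*y) dw = (y) dw, which multiplied by dy ∧ dz gives (y) dy ∧ dz ∧ dw
  d(w*(y - 2*z)) includes (∂/∂z)(w*(y - 2*z)) dz = (-2*w) dz, which multiplied by dy ∧ dw gives (2*w) dy ∧ dz ∧ dw
Collecting like 3-forms: d(omega) = (6*z) dx ∧ dy ∧ dz + (2*w + y) dy ∧ dz ∧ dw.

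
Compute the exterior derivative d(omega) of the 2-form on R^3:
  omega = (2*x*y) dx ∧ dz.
d(omega) = (-2*x) dx ∧ dy ∧ dz

For a 2-form omega = sum_{i<j} g_{ij} dx_i ∧ dx_j, the exterior derivative is
  d(omega) = sum_{i<j} d(g_{ij}) ∧ dx_i ∧ dx_j = sum_{i<j, k} (∂g_{ij}/∂x_k) dx_k ∧ dx_i ∧ dx_j.
Expand each term, using dx_k ∧ dx_i ∧ dx_j = sgn(permutation) dx_{(a)} ∧ dx_{(b)} ∧ dx_{(c)} with (a < b < c) sorted:
  d(2*x*y) includes (∂/∂y)(2*x*y) dy = (2*x) dy, which multiplied by dx ∧ dz gives (-2*x) dx ∧ dy ∧ dz
Collecting like 3-forms: d(omega) = (-2*x) dx ∧ dy ∧ dz.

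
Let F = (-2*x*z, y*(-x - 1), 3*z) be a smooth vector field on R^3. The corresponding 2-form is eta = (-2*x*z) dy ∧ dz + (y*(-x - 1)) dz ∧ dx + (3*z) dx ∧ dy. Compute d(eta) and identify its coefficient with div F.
d(eta) = (-x - 2*z + 2) dx ∧ dy ∧ dz; div F = -x - 2*z + 2

For a 2-form in R^3 of the form above, applying d gives a 3-form with coefficient ∂P/∂x + ∂Q/∂y + ∂R/∂z:
  ∂P/∂x = -2*z
  ∂Q/∂y = -x - 1
  ∂R/∂z = 3
Sum = -x - 2*z + 2, which is exactly div F.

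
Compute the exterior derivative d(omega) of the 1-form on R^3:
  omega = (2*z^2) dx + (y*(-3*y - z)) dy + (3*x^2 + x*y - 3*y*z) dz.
d(omega) = (6*x + y - 4*z) dx ∧ dz + (x + y - 3*z) dy ∧ dz

For a 1-form omega = sum_i f_i dx_i, the exterior derivative is
  d(omega) = sum_{i < j} (∂f_j/∂x_i - ∂f_i/∂x_j) dx_i ∧ dx_j.
  coefficient of dx ∧ dz: ∂f_3/∂x - ∂f_1/∂z = ∂(3*x^2 + x*y - 3*y*z)/∂x - ∂(2*z^2)/∂z = 6*x + y - 4*z
  coefficient of dy ∧ dz: ∂f_3/∂y - ∂f_2/∂z = ∂(3*x^2 + x*y - 3*y*z)/∂y - ∂(y*(-3*y - z))/∂z = x + y - 3*z
Assembling: d(omega) = (6*x + y - 4*z) dx ∧ dz + (x + y - 3*z) dy ∧ dz.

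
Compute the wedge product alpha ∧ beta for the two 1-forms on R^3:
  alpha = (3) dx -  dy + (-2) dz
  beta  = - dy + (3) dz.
alpha ∧ beta = (-3) dx ∧ dy + (9) dx ∧ dz + (-5) dy ∧ dz

Distribute the wedge, using dx_i ∧ dx_j = -dx_j ∧ dx_i and dx_i ∧ dx_i = 0. For each pair (i, j) with i < j, the coefficient of dx_i ∧ dx_j in alpha ∧ beta is (alpha_i * beta_j - alpha_j * beta_i). Collecting: alpha ∧ beta = (-3) dx ∧ dy + (9) dx ∧ dz + (-5) dy ∧ dz.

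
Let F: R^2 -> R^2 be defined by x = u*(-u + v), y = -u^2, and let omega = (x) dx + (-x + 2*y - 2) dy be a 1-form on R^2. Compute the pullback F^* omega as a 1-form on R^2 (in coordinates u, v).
F^* omega = (u*(4*u^2 - u*v + v^2 + 4)) du + (u^2*(-u + v)) dv

Using F^*(f dg) = (f ∘ F) d(g ∘ F), substitute each coordinate x_i by F_i(u, v) in f_i, and replace dx_i by d F_i = (∂F_i/∂u) du + (∂F_i/∂v) dv.
  For the x component: f_1(F) = u*(-u + v); d F_1 = (-2*u + v) du + (u) dv
  For the y component: f_2(F) = -u^2 - u*v - 2; d F_2 = (-2*u) du + (0) dv
Combining and collecting du, dv coefficients:
  coeff of du: u*(4*u^2 - u*v + v^2 + 4)
  coeff of dv: u^2*(-u + v)
F^* omega = (u*(4*u^2 - u*v + v^2 + 4)) du + (u^2*(-u + v)) dv.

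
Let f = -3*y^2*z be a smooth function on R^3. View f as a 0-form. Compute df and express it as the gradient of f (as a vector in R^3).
df = (0) dx + (-6*y*z) dy + (-3*y^2) dz; grad f = (0, -6*y*z, -3*y^2)

For a 0-form f, d f = (∂f/∂x) dx + (∂f/∂y) dy + (∂f/∂z) dz. The components of the vector representation are exactly the entries of grad f in Cartesian coordinates:
  ∂f/∂x = 0
  ∂f/∂y = -6*y*z
  ∂f/∂z = -3*y^2.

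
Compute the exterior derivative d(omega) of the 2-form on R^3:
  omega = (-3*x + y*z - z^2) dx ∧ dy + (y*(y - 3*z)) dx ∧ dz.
d(omega) = (-y + z) dx ∧ dy ∧ dz

For a 2-form omega = sum_{i<j} g_{ij} dx_i ∧ dx_j, the exterior derivative is
  d(omega) = sum_{i<j} d(g_{ij}) ∧ dx_i ∧ dx_j = sum_{i<j, k} (∂g_{ij}/∂x_k) dx_k ∧ dx_i ∧ dx_j.
Expand each term, using dx_k ∧ dx_i ∧ dx_j = sgn(permutation) dx_{(a)} ∧ dx_{(b)} ∧ dx_{(c)} with (a < b < c) sorted:
  d(-3*x + y*z - z^2) includes (∂/∂z)(-3*x + y*z - z^2) dz = (y - 2*z) dz, which multiplied by dx ∧ dy gives (y - 2*z) dx ∧ dy ∧ dz
  d(y*(y - 3*z)) includes (∂/∂y)(y*(y - 3*z)) dy = (2*y - 3*z) dy, which multiplied by dx ∧ dz gives (-2*y + 3*z) dx ∧ dy ∧ dz
Collecting like 3-forms: d(omega) = (-y + z) dx ∧ dy ∧ dz.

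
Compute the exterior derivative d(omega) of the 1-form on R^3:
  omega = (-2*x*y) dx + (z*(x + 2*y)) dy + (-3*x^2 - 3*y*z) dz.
d(omega) = (2*x + z) dx ∧ dy + (-6*x) dx ∧ dz + (-x - 2*y - 3*z) dy ∧ dz

For a 1-form omega = sum_i f_i dx_i, the exterior derivative is
  d(omega) = sum_{i < j} (∂f_j/∂x_i - ∂f_i/∂x_j) dx_i ∧ dx_j.
  coefficient of dx ∧ dy: ∂f_2/∂x - ∂f_1/∂y = ∂(z*(x + 2*y))/∂x - ∂(-2*x*y)/∂y = 2*x + z
  coefficient of dx ∧ dz: ∂f_3/∂x - ∂f_1/∂z = ∂(-3*x^2 - 3*y*z)/∂x - ∂(-2*x*y)/∂z = -6*x
  coefficient of dy ∧ dz: ∂f_3/∂y - ∂f_2/∂z = ∂(-3*x^2 - 3*y*z)/∂y - ∂(z*(x + 2*y))/∂z = -x - 2*y - 3*z
Assembling: d(omega) = (2*x + z) dx ∧ dy + (-6*x) dx ∧ dz + (-x - 2*y - 3*z) dy ∧ dz.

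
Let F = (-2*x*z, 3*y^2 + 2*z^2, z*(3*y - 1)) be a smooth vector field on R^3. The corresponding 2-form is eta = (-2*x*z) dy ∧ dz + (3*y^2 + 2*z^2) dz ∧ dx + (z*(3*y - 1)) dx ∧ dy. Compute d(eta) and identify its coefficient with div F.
d(eta) = (9*y - 2*z - 1) dx ∧ dy ∧ dz; div F = 9*y - 2*z - 1

For a 2-form in R^3 of the form above, applying d gives a 3-form with coefficient ∂P/∂x + ∂Q/∂y + ∂R/∂z:
  ∂P/∂x = -2*z
  ∂Q/∂y = 6*y
  ∂R/∂z = 3*y - 1
Sum = 9*y - 2*z - 1, which is exactly div F.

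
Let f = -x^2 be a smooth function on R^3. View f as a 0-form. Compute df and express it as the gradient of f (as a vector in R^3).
df = (-2*x) dx + (0) dy + (0) dz; grad f = (-2*x, 0, 0)

For a 0-form f, d f = (∂f/∂x) dx + (∂f/∂y) dy + (∂f/∂z) dz. The components of the vector representation are exactly the entries of grad f in Cartesian coordinates:
  ∂f/∂x = -2*x
  ∂f/∂y = 0
  ∂f/∂z = 0.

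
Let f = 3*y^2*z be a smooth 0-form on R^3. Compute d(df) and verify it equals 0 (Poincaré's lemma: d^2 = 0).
d(df) = 0

Step 1: df = sum_i (∂f/∂x_i) dx_i = (0) dx + (6*y*z) dy + (3*y^2) dz.
Step 2: Apply d again. Using the 1-form formula, the coefficient of dx ∧ dy in d(df) is ∂^2 f/∂x ∂y - ∂^2 f/∂y ∂x = (0) - (0) = 0 (equality of mixed partials for smooth f).
Similarly for dx ∧ dz and dy ∧ dz — all coefficients vanish. So d(df) = 0.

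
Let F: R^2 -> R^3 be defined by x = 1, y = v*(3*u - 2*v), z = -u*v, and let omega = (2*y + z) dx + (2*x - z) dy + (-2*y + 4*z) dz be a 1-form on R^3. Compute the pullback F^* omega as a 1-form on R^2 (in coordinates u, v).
F^* omega = (v*(13*u*v - 4*v^2 + 6)) du + (13*u^2*v - 8*u*v^2 + 6*u - 8*v) dv

Using F^*(f dg) = (f ∘ F) d(g ∘ F), substitute each coordinate x_i by F_i(u, v) in f_i, and replace dx_i by d F_i = (∂F_i/∂u) du + (∂F_i/∂v) dv.
  For the x component: f_1(F) = v*(5*u - 4*v); d F_1 = (0) du + (0) dv
  For the y component: f_2(F) = u*v + 2; d F_2 = (3*v) du + (3*u - 4*v) dv
  For the z component: f_3(F) = 2*v*(-5*u + 2*v); d F_3 = (-v) du + (-u) dv
Combining and collecting du, dv coefficients:
  coeff of du: v*(13*u*v - 4*v^2 + 6)
  coeff of dv: 13*u^2*v - 8*u*v^2 + 6*u - 8*v
F^* omega = (v*(13*u*v - 4*v^2 + 6)) du + (13*u^2*v - 8*u*v^2 + 6*u - 8*v) dv.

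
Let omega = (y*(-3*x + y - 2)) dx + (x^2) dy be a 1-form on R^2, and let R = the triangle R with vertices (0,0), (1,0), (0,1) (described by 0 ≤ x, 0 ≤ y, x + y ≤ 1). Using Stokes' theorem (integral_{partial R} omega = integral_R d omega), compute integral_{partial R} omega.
integral_(partial R) omega = 3/2

Stokes: integral_partial_R omega = integral_R d omega with d omega = (∂Q/∂x - ∂P/∂y) dx ∧ dy.
  ∂Q/∂x = 2*x
  ∂P/∂y = -3*x + 2*y - 2
  integrand = ∂Q/∂x - ∂P/∂y = 5*x - 2*y + 2.
Integrating over R: integral_0^1 integral_0^{1-x} (5*x - 2*y + 2) dy dx = 3/2.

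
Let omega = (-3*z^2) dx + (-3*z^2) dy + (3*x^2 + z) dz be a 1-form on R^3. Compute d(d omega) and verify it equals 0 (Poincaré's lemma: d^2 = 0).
d(d omega) = 0

Step 1: d omega = sum_{i<j} (∂f_j/∂x_i - ∂f_i/∂x_j) dx_i ∧ dx_j:
  coeff of dx ∧ dy: 0
  coeff of dx ∧ dz: 6*x + 6*z
  coeff of dy ∧ dz: 6*z
Step 2: Apply d again to each 2-form coefficient. The only possible 3-form in R^3 is dx ∧ dy ∧ dz, with coefficient
  ∂(coeff of dy∧dz)/∂x - ∂(coeff of dx∧dz)/∂y + ∂(coeff of dx∧dy)/∂z
  = ∂/∂x (6*z) - ∂/∂y (6*x + 6*z) + ∂/∂z (0).
Each of these terms simplifies to sums of mixed partials that cancel in pairs. The result is 0 (by equality of mixed partials for smooth functions — Schwarz / Clairaut).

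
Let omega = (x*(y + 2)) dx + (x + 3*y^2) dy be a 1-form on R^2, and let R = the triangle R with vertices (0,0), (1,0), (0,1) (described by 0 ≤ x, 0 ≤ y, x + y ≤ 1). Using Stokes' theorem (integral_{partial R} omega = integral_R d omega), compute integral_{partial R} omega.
integral_(partial R) omega = 1/3

Stokes: integral_partial_R omega = integral_R d omega with d omega = (∂Q/∂x - ∂P/∂y) dx ∧ dy.
  ∂Q/∂x = 1
  ∂P/∂y = x
  integrand = ∂Q/∂x - ∂P/∂y = 1 - x.
Integrating over R: integral_0^1 integral_0^{1-x} (1 - x) dy dx = 1/3.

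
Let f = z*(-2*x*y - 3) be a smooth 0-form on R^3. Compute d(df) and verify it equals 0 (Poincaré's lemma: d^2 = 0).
d(df) = 0

Step 1: df = sum_i (∂f/∂x_i) dx_i = (-2*y*z) dx + (-2*x*z) dy + (-2*x*y - 3) dz.
Step 2: Apply d again. Using the 1-form formula, the coefficient of dx ∧ dy in d(df) is ∂^2 f/∂x ∂y - ∂^2 f/∂y ∂x = (-2*z) - (-2*z) = 0 (equality of mixed partials for smooth f).
Similarly for dx ∧ dz and dy ∧ dz — all coefficients vanish. So d(df) = 0.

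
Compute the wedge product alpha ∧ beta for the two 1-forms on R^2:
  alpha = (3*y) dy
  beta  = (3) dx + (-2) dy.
alpha ∧ beta = (-9*y) dx ∧ dy

Distribute the wedge, using dx_i ∧ dx_j = -dx_j ∧ dx_i and dx_i ∧ dx_i = 0. For each pair (i, j) with i < j, the coefficient of dx_i ∧ dx_j in alpha ∧ beta is (alpha_i * beta_j - alpha_j * beta_i). Collecting: alpha ∧ beta = (-9*y) dx ∧ dy.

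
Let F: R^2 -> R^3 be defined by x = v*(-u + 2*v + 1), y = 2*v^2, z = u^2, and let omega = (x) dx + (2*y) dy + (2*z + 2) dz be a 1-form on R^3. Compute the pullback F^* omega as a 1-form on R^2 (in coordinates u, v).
F^* omega = (4*u^3 + u*v^2 + 4*u - 2*v^3 - v^2) du + (v*(u^2 - 6*u*v - 2*u + 24*v^2 + 6*v + 1)) dv

Using F^*(f dg) = (f ∘ F) d(g ∘ F), substitute each coordinate x_i by F_i(u, v) in f_i, and replace dx_i by d F_i = (∂F_i/∂u) du + (∂F_i/∂v) dv.
  For the x component: f_1(F) = v*(-u + 2*v + 1); d F_1 = (-v) du + (-u + 4*v + 1) dv
  For the y component: f_2(F) = 4*v^2; d F_2 = (0) du + (4*v) dv
  For the z component: f_3(F) = 2*u^2 + 2; d F_3 = (2*u) du + (0) dv
Combining and collecting du, dv coefficients:
  coeff of du: 4*u^3 + u*v^2 + 4*u - 2*v^3 - v^2
  coeff of dv: v*(u^2 - 6*u*v - 2*u + 24*v^2 + 6*v + 1)
F^* omega = (4*u^3 + u*v^2 + 4*u - 2*v^3 - v^2) du + (v*(u^2 - 6*u*v - 2*u + 24*v^2 + 6*v + 1)) dv.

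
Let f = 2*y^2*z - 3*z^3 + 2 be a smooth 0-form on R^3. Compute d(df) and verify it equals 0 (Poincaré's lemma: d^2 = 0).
d(df) = 0

Step 1: df = sum_i (∂f/∂x_i) dx_i = (0) dx + (4*y*z) dy + (2*y^2 - 9*z^2) dz.
Step 2: Apply d again. Using the 1-form formula, the coefficient of dx ∧ dy in d(df) is ∂^2 f/∂x ∂y - ∂^2 f/∂y ∂x = (0) - (0) = 0 (equality of mixed partials for smooth f).
Similarly for dx ∧ dz and dy ∧ dz — all coefficients vanish. So d(df) = 0.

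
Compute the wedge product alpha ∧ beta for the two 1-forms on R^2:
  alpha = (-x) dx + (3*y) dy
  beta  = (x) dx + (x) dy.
alpha ∧ beta = (-x*(x + 3*y)) dx ∧ dy

Distribute the wedge, using dx_i ∧ dx_j = -dx_j ∧ dx_i and dx_i ∧ dx_i = 0. For each pair (i, j) with i < j, the coefficient of dx_i ∧ dx_j in alpha ∧ beta is (alpha_i * beta_j - alpha_j * beta_i). Collecting: alpha ∧ beta = (-x*(x + 3*y)) dx ∧ dy.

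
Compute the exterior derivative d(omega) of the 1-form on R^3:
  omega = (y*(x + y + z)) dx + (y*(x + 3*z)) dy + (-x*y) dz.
d(omega) = (-x - y - z) dx ∧ dy + (-2*y) dx ∧ dz + (-x - 3*y) dy ∧ dz

For a 1-form omega = sum_i f_i dx_i, the exterior derivative is
  d(omega) = sum_{i < j} (∂f_j/∂x_i - ∂f_i/∂x_j) dx_i ∧ dx_j.
  coefficient of dx ∧ dy: ∂f_2/∂x - ∂f_1/∂y = ∂(y*(x + 3*z))/∂x - ∂(y*(x + y + z))/∂y = -x - y - z
  coefficient of dx ∧ dz: ∂f_3/∂x - ∂f_1/∂z = ∂(-x*y)/∂x - ∂(y*(x + y + z))/∂z = -2*y
  coefficient of dy ∧ dz: ∂f_3/∂y - ∂f_2/∂z = ∂(-x*y)/∂y - ∂(y*(x + 3*z))/∂z = -x - 3*y
Assembling: d(omega) = (-x - y - z) dx ∧ dy + (-2*y) dx ∧ dz + (-x - 3*y) dy ∧ dz.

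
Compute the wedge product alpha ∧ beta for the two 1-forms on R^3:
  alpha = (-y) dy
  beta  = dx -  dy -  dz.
alpha ∧ beta = (y) dx ∧ dy + (y) dy ∧ dz

Distribute the wedge, using dx_i ∧ dx_j = -dx_j ∧ dx_i and dx_i ∧ dx_i = 0. For each pair (i, j) with i < j, the coefficient of dx_i ∧ dx_j in alpha ∧ beta is (alpha_i * beta_j - alpha_j * beta_i). Collecting: alpha ∧ beta = (y) dx ∧ dy + (y) dy ∧ dz.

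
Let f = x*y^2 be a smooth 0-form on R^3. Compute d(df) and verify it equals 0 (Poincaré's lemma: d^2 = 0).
d(df) = 0

Step 1: df = sum_i (∂f/∂x_i) dx_i = (y^2) dx + (2*x*y) dy + (0) dz.
Step 2: Apply d again. Using the 1-form formula, the coefficient of dx ∧ dy in d(df) is ∂^2 f/∂x ∂y - ∂^2 f/∂y ∂x = (2*y) - (2*y) = 0 (equality of mixed partials for smooth f).
Similarly for dx ∧ dz and dy ∧ dz — all coefficients vanish. So d(df) = 0.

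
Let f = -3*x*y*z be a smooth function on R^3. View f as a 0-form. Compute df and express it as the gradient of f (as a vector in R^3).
df = (-3*y*z) dx + (-3*x*z) dy + (-3*x*y) dz; grad f = (-3*y*z, -3*x*z, -3*x*y)

For a 0-form f, d f = (∂f/∂x) dx + (∂f/∂y) dy + (∂f/∂z) dz. The components of the vector representation are exactly the entries of grad f in Cartesian coordinates:
  ∂f/∂x = -3*y*z
  ∂f/∂y = -3*x*z
  ∂f/∂z = -3*x*y.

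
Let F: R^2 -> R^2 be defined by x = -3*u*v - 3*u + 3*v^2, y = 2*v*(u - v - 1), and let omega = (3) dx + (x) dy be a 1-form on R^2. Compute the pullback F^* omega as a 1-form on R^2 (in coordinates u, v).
F^* omega = (-6*u*v^2 - 6*u*v + 6*v^3 - 9*v - 9) du + (-6*u^2*v - 6*u^2 + 18*u*v^2 + 18*u*v - 3*u - 12*v^3 - 6*v^2 + 18*v) dv

Using F^*(f dg) = (f ∘ F) d(g ∘ F), substitute each coordinate x_i by F_i(u, v) in f_i, and replace dx_i by d F_i = (∂F_i/∂u) du + (∂F_i/∂v) dv.
  For the x component: f_1(F) = 3; d F_1 = (-3*v - 3) du + (-3*u + 6*v) dv
  For the y component: f_2(F) = -3*u*v - 3*u + 3*v^2; d F_2 = (2*v) du + (2*u - 4*v - 2) dv
Combining and collecting du, dv coefficients:
  coeff of du: -6*u*v^2 - 6*u*v + 6*v^3 - 9*v - 9
  coeff of dv: -6*u^2*v - 6*u^2 + 18*u*v^2 + 18*u*v - 3*u - 12*v^3 - 6*v^2 + 18*v
F^* omega = (-6*u*v^2 - 6*u*v + 6*v^3 - 9*v - 9) du + (-6*u^2*v - 6*u^2 + 18*u*v^2 + 18*u*v - 3*u - 12*v^3 - 6*v^2 + 18*v) dv.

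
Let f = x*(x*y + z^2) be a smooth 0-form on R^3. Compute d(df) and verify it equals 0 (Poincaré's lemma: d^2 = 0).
d(df) = 0

Step 1: df = sum_i (∂f/∂x_i) dx_i = (2*x*y + z^2) dx + (x^2) dy + (2*x*z) dz.
Step 2: Apply d again. Using the 1-form formula, the coefficient of dx ∧ dy in d(df) is ∂^2 f/∂x ∂y - ∂^2 f/∂y ∂x = (2*x) - (2*x) = 0 (equality of mixed partials for smooth f).
Similarly for dx ∧ dz and dy ∧ dz — all coefficients vanish. So d(df) = 0.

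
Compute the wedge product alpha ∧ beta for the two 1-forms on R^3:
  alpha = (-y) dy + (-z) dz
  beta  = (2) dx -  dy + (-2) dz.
alpha ∧ beta = (2*y) dx ∧ dy + (2*y - z) dy ∧ dz + (2*z) dx ∧ dz

Distribute the wedge, using dx_i ∧ dx_j = -dx_j ∧ dx_i and dx_i ∧ dx_i = 0. For each pair (i, j) with i < j, the coefficient of dx_i ∧ dx_j in alpha ∧ beta is (alpha_i * beta_j - alpha_j * beta_i). Collecting: alpha ∧ beta = (2*y) dx ∧ dy + (2*y - z) dy ∧ dz + (2*z) dx ∧ dz.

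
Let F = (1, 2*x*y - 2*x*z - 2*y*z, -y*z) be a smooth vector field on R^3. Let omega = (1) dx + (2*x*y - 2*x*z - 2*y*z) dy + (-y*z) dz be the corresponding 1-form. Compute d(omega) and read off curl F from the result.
d(omega) = (2*x + 2*y - z) dy ∧ dz + (0) dz ∧ dx + (2*y - 2*z) dx ∧ dy; curl F = (2*x + 2*y - z, 0, 2*y - 2*z)

d omega = sum_{i<j} (∂f_j/∂x_i - ∂f_i/∂x_j) dx_i ∧ dx_j. Under the identification (dy ∧ dz, dz ∧ dx, dx ∧ dy) ↔ (e_x, e_y, e_z), the coefficients are exactly the components of curl F. Compute:
  ∂R/∂y - ∂Q/∂z = (-z) - (-2*x - 2*y) = 2*x + 2*y - z
  ∂P/∂z - ∂R/∂x = (0) - (0) = 0
  ∂Q/∂x - ∂P/∂y = (2*y - 2*z) - (0) = 2*y - 2*z.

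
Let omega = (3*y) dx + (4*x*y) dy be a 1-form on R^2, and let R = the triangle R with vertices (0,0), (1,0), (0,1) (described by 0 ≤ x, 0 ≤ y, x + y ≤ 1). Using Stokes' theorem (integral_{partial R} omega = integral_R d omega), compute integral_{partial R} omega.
integral_(partial R) omega = -5/6

Stokes: integral_partial_R omega = integral_R d omega with d omega = (∂Q/∂x - ∂P/∂y) dx ∧ dy.
  ∂Q/∂x = 4*y
  ∂P/∂y = 3
  integrand = ∂Q/∂x - ∂P/∂y = 4*y - 3.
Integrating over R: integral_0^1 integral_0^{1-x} (4*y - 3) dy dx = -5/6.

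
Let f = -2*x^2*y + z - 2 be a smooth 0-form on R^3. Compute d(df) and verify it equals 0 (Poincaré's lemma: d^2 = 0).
d(df) = 0

Step 1: df = sum_i (∂f/∂x_i) dx_i = (-4*x*y) dx + (-2*x^2) dy + (1) dz.
Step 2: Apply d again. Using the 1-form formula, the coefficient of dx ∧ dy in d(df) is ∂^2 f/∂x ∂y - ∂^2 f/∂y ∂x = (-4*x) - (-4*x) = 0 (equality of mixed partials for smooth f).
Similarly for dx ∧ dz and dy ∧ dz — all coefficients vanish. So d(df) = 0.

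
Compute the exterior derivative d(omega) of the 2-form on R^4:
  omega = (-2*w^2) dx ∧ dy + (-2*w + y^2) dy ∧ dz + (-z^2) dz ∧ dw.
d(omega) = (-4*w) dx ∧ dy ∧ dw + (-2) dy ∧ dz ∧ dw

For a 2-form omega = sum_{i<j} g_{ij} dx_i ∧ dx_j, the exterior derivative is
  d(omega) = sum_{i<j} d(g_{ij}) ∧ dx_i ∧ dx_j = sum_{i<j, k} (∂g_{ij}/∂x_k) dx_k ∧ dx_i ∧ dx_j.
Expand each term, using dx_k ∧ dx_i ∧ dx_j = sgn(permutation) dx_{(a)} ∧ dx_{(b)} ∧ dx_{(c)} with (a < b < c) sorted:
  d(-2*w^2) includes (∂/∂w)(-2*w^2) dw = (-4*w) dw, which multiplied by dx ∧ dy gives (-4*w) dx ∧ dy ∧ dw
  d(-2*w + y^2) includes (∂/∂w)(-2*w + y^2) dw = (-2) dw, which multiplied by dy ∧ dz gives (-2) dy ∧ dz ∧ dw
Collecting like 3-forms: d(omega) = (-4*w) dx ∧ dy ∧ dw + (-2) dy ∧ dz ∧ dw.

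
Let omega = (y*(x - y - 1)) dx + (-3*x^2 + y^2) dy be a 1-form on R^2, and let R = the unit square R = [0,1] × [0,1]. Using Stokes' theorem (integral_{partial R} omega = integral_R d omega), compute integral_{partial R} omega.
integral_(partial R) omega = -3/2

Stokes: integral_partial_R omega = integral_R d omega with d omega = (∂Q/∂x - ∂P/∂y) dx ∧ dy.
  ∂Q/∂x = -6*x
  ∂P/∂y = x - 2*y - 1
  integrand = ∂Q/∂x - ∂P/∂y = -7*x + 2*y + 1.
Integrating over R: integral_0^1 integral_0^1 (-7*x + 2*y + 1) dx dy = -3/2.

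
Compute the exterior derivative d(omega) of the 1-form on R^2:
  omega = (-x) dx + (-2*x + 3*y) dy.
d(omega) = (-2) dx ∧ dy

For a 1-form omega = sum_i f_i dx_i, the exterior derivative is
  d(omega) = sum_{i < j} (∂f_j/∂x_i - ∂f_i/∂x_j) dx_i ∧ dx_j.
  coefficient of dx ∧ dy: ∂f_2/∂x - ∂f_1/∂y = ∂(-2*x + 3*y)/∂x - ∂(-x)/∂y = -2
Assembling: d(omega) = (-2) dx ∧ dy.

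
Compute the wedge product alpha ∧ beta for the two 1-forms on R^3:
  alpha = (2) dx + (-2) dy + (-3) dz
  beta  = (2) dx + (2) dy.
alpha ∧ beta = (8) dx ∧ dy + (6) dx ∧ dz + (6) dy ∧ dz

Distribute the wedge, using dx_i ∧ dx_j = -dx_j ∧ dx_i and dx_i ∧ dx_i = 0. For each pair (i, j) with i < j, the coefficient of dx_i ∧ dx_j in alpha ∧ beta is (alpha_i * beta_j - alpha_j * beta_i). Collecting: alpha ∧ beta = (8) dx ∧ dy + (6) dx ∧ dz + (6) dy ∧ dz.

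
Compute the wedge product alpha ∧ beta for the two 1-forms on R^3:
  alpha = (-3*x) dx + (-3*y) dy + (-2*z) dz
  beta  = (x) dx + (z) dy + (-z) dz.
alpha ∧ beta = (3*x*(y - z)) dx ∧ dy + (5*x*z) dx ∧ dz + (z*(3*y + 2*z)) dy ∧ dz

Distribute the wedge, using dx_i ∧ dx_j = -dx_j ∧ dx_i and dx_i ∧ dx_i = 0. For each pair (i, j) with i < j, the coefficient of dx_i ∧ dx_j in alpha ∧ beta is (alpha_i * beta_j - alpha_j * beta_i). Collecting: alpha ∧ beta = (3*x*(y - z)) dx ∧ dy + (5*x*z) dx ∧ dz + (z*(3*y + 2*z)) dy ∧ dz.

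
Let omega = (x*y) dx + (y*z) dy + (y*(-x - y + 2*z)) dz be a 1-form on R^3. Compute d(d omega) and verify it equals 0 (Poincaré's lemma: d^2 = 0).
d(d omega) = 0

Step 1: d omega = sum_{i<j} (∂f_j/∂x_i - ∂f_i/∂x_j) dx_i ∧ dx_j:
  coeff of dx ∧ dy: -x
  coeff of dx ∧ dz: -y
  coeff of dy ∧ dz: -x - 3*y + 2*z
Step 2: Apply d again to each 2-form coefficient. The only possible 3-form in R^3 is dx ∧ dy ∧ dz, with coefficient
  ∂(coeff of dy∧dz)/∂x - ∂(coeff of dx∧dz)/∂y + ∂(coeff of dx∧dy)/∂z
  = ∂/∂x (-x - 3*y + 2*z) - ∂/∂y (-y) + ∂/∂z (-x).
Each of these terms simplifies to sums of mixed partials that cancel in pairs. The result is 0 (by equality of mixed partials for smooth functions — Schwarz / Clairaut).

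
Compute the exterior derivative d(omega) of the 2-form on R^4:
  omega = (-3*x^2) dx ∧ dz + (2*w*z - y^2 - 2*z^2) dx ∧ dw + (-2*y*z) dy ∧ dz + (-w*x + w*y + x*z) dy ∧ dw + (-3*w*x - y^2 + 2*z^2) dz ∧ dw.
d(omega) = (-w + 2*y + z) dx ∧ dy ∧ dw + (-5*w + 4*z) dx ∧ dz ∧ dw + (-x - 2*y) dy ∧ dz ∧ dw

For a 2-form omega = sum_{i<j} g_{ij} dx_i ∧ dx_j, the exterior derivative is
  d(omega) = sum_{i<j} d(g_{ij}) ∧ dx_i ∧ dx_j = sum_{i<j, k} (∂g_{ij}/∂x_k) dx_k ∧ dx_i ∧ dx_j.
Expand each term, using dx_k ∧ dx_i ∧ dx_j = sgn(permutation) dx_{(a)} ∧ dx_{(b)} ∧ dx_{(c)} with (a < b < c) sorted:
  d(2*w*z - y^2 - 2*z^2) includes (∂/∂y)(2*w*z - y^2 - 2*z^2) dy = (-2*y) dy, which multiplied by dx ∧ dw gives (2*y) dx ∧ dy ∧ dw
  d(2*w*z - y^2 - 2*z^2) includes (∂/∂z)(2*w*z - y^2 - 2*z^2) dz = (2*w - 4*z) dz, which multiplied by dx ∧ dw gives (-2*w + 4*z) dx ∧ dz ∧ dw
  d(-w*x + w*y + x*z) includes (∂/∂x)(-w*x + w*y + x*z) dx = (-w + z) dx, which multiplied by dy ∧ dw gives (-w + z) dx ∧ dy ∧ dw
  d(-w*x + w*y + x*z) includes (∂/∂z)(-w*x + w*y + x*z) dz = (x) dz, which multiplied by dy ∧ dw gives (-x) dy ∧ dz ∧ dw
  d(-3*w*x - y^2 + 2*z^2) includes (∂/∂x)(-3*w*x - y^2 + 2*z^2) dx = (-3*w) dx, which multiplied by dz ∧ dw gives (-3*w) dx ∧ dz ∧ dw
  d(-3*w*x - y^2 + 2*z^2) includes (∂/∂y)(-3*w*x - y^2 + 2*z^2) dy = (-2*y) dy, which multiplied by dz ∧ dw gives (-2*y) dy ∧ dz ∧ dw
Collecting like 3-forms: d(omega) = (-w + 2*y + z) dx ∧ dy ∧ dw + (-5*w + 4*z) dx ∧ dz ∧ dw + (-x - 2*y) dy ∧ dz ∧ dw.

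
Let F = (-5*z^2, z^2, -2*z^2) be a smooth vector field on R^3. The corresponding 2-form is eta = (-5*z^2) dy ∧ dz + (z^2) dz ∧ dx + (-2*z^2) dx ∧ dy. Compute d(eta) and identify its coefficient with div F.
d(eta) = (-4*z) dx ∧ dy ∧ dz; div F = -4*z

For a 2-form in R^3 of the form above, applying d gives a 3-form with coefficient ∂P/∂x + ∂Q/∂y + ∂R/∂z:
  ∂P/∂x = 0
  ∂Q/∂y = 0
  ∂R/∂z = -4*z
Sum = -4*z, which is exactly div F.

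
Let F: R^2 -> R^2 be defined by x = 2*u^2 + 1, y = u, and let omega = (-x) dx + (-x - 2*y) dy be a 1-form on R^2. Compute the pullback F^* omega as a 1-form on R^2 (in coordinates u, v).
F^* omega = (-8*u^3 - 2*u^2 - 6*u - 1) du

Using F^*(f dg) = (f ∘ F) d(g ∘ F), substitute each coordinate x_i by F_i(u, v) in f_i, and replace dx_i by d F_i = (∂F_i/∂u) du + (∂F_i/∂v) dv.
  For the x component: f_1(F) = -2*u^2 - 1; d F_1 = (4*u) du + (0) dv
  For the y component: f_2(F) = -2*u^2 - 2*u - 1; d F_2 = (1) du + (0) dv
Combining and collecting du, dv coefficients:
  coeff of du: -8*u^3 - 2*u^2 - 6*u - 1
  coeff of dv: 0
F^* omega = (-8*u^3 - 2*u^2 - 6*u - 1) du.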